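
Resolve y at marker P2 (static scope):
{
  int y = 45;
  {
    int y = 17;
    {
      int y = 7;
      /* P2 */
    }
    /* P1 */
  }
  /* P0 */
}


y declared in the same block as P2
y = 7


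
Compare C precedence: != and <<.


'<<' is shift (level 8); '!=' is equality (level 6)
Higher level binds tighter
'<<' has higher precedence than '!='


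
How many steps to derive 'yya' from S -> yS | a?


Derivation: S => yS => yyS => yya
Steps: 3


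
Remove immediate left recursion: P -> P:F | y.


Left-recursive alternatives: P:F; non-recursive: y
Introduce P': P -> yP', P' -> :FP' | ε


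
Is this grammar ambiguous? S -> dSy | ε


balanced d^n…y^n: each string has a unique parse
Unambiguous


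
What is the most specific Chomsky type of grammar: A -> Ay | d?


Left-linear: every RHS is a terminal or one nonterminal followed by a terminal
Classification: Type 3 (Regular)


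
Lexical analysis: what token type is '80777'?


Pattern: digits only
Type: INTEGER_LITERAL


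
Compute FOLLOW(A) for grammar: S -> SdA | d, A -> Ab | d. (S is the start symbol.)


$ ∈ FOLLOW(S). For each A -> αBβ: add FIRST(β)\{ε} to FOLLOW(B); if β nullable, add FOLLOW(A).
FOLLOW(A) = {$, b, d}


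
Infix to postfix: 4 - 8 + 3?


Left to right (same or higher precedence on left)
Postfix: 4 8 - 3 +


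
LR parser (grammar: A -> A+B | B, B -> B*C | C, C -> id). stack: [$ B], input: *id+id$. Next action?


shift '*' to continue B -> B*C
Action: shift


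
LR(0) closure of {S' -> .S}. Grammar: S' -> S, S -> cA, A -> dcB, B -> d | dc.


Start: S' -> .S
For each item with dot before a nonterminal B, add B -> .γ for every B-production
Closure: [S' -> .S, S -> .cA]


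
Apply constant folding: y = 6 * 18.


6 * 18 = 108 at compile time
Optimized: y = 108


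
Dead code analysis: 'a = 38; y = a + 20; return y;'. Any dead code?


a is read by y's definition; y is returned
No dead code


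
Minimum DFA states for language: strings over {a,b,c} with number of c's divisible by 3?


Track (count of c) mod 3: states 0..2, accept at 0
Minimal DFA: 3 states


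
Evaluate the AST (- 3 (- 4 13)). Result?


Evaluate inner: (- 4 13) = -9
Evaluate root: (- 3 -9) = 12
Result: 12


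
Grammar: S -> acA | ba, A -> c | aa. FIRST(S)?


Per alternative of S: FIRST(acA) = {a}; FIRST(ba) = {b}
FIRST(S) = {a, b}


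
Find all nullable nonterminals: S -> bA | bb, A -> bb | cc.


A nonterminal is nullable iff some alternative derives ε (directly, or every symbol in it is nullable)
Nullable: {}


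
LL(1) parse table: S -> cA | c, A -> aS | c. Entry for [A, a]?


For [A, a]: 'a' ∈ FIRST(aS)
Entry: A -> aS


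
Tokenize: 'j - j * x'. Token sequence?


Scan left to right, longest-match per lexeme
Tokens: ID(j), OP(-), ID(j), OP(*), ID(x)


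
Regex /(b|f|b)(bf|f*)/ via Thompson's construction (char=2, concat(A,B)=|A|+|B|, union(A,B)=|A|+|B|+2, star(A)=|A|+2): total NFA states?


Syntax tree has 6 char leaf(s), 3 union(s), 1 star(s)
chars contribute 6×2 = 12; each union adds +2; each star adds +2
Total: 12 + 6 + 2 = 20 states


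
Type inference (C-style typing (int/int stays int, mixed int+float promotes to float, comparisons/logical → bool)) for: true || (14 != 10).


Operand types: bool || bool
Rule: logical operators take bool operands and yield bool
Result type: bool


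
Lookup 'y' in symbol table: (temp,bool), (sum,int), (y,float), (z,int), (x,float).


Lookup 'y' → type float


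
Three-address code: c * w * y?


Break into single-operator statements:
t1 = c * w
t2 = t1 * y


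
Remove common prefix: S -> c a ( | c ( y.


Common prefix: 'c'
Factored: S -> c S', S' -> a ( | ( y


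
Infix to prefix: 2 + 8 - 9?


left-to-right (same/higher precedence on left): tree is (- (+ 2 8) 9)
Prefix: - + 2 8 9


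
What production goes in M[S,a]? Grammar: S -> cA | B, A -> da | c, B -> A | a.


For [S, a]: 'a' ∈ FIRST(B)
Entry: S -> B


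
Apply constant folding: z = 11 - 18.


11 - 18 = -7 at compile time
Optimized: z = -7


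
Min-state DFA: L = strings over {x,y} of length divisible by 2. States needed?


Track length mod 2: states 0..1, accept at 0
Minimal DFA: 2 states


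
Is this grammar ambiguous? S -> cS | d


right-linear, alternatives start with distinct terminals 'c' vs 'd': unique leftmost derivation
Unambiguous


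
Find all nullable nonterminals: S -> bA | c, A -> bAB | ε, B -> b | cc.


A nonterminal is nullable iff some alternative derives ε (directly, or every symbol in it is nullable)
Nullable: {A}


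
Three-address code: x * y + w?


Break into single-operator statements:
t1 = x * y
t2 = t1 + w


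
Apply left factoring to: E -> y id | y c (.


Common prefix: 'y'
Factored: E -> y E', E' -> id | c (


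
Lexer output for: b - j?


Scan left to right, longest-match per lexeme
Tokens: ID(b), OP(-), ID(j)


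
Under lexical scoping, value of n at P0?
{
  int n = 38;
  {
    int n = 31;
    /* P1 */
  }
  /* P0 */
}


n declared in the same block as P0
n = 38


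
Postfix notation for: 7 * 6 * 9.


Left to right (same or higher precedence on left)
Postfix: 7 6 * 9 *


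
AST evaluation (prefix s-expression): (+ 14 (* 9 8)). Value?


Evaluate inner: (* 9 8) = 72
Evaluate root: (+ 14 72) = 86
Result: 86


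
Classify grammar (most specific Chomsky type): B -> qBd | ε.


Single nonterminal LHS, but q^n d^n is not regular
Classification: Type 2 (Context-Free)


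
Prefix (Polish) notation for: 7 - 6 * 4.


'*' binds tighter: tree is (- 7 (* 6 4))
Prefix: - 7 * 6 4


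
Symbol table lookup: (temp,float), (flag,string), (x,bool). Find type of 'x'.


Lookup 'x' → type bool


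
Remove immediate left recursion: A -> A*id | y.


Left-recursive alternatives: A*id; non-recursive: y
Introduce A': A -> yA', A' -> *idA' | ε


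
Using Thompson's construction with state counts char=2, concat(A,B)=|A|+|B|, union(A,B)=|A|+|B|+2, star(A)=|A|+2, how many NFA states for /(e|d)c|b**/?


Syntax tree has 4 char leaf(s), 2 union(s), 2 star(s)
chars contribute 4×2 = 8; each union adds +2; each star adds +2
Total: 8 + 4 + 4 = 16 states


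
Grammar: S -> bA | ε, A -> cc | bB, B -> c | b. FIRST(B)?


Per alternative of B: FIRST(c) = {c}; FIRST(b) = {b}
FIRST(B) = {b, c}


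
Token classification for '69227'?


Pattern: digits only
Type: INTEGER_LITERAL


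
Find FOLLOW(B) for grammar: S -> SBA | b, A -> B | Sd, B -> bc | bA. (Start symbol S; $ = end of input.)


$ ∈ FOLLOW(S). For each A -> αBβ: add FIRST(β)\{ε} to FOLLOW(B); if β nullable, add FOLLOW(A).
FOLLOW(B) = {$, b, d}


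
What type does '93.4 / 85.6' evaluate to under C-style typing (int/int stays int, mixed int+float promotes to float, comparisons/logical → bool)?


Operand types: float / float
Rule: mixed int/float promotes to float; int/int stays int
Result type: float


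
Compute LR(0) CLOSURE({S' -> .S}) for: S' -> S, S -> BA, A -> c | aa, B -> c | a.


Start: S' -> .S
For each item with dot before a nonterminal B, add B -> .γ for every B-production
Closure: [S' -> .S, S -> .BA, B -> .c, B -> .a]


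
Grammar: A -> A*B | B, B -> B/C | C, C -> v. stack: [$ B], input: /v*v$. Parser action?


shift '/' to continue B -> B/C
Action: shift


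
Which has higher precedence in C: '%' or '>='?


'%' is multiplicative (level 10); '>=' is relational (level 7)
Higher level binds tighter
'%' has higher precedence than '>='


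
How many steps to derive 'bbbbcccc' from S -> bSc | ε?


Derivation: S => bSc => bbScc => bbbSccc => bbbbScccc => bbbbcccc
Steps: 5


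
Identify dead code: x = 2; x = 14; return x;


first assignment to x is overwritten before any read
Dead: 'x = 2'


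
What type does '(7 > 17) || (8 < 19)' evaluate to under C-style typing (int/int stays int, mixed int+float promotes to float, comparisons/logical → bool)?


Operand types: bool || bool
Rule: logical operators take bool operands and yield bool
Result type: bool


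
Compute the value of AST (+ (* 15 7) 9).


Evaluate inner: (* 15 7) = 105
Evaluate root: (+ 105 9) = 114
Result: 114


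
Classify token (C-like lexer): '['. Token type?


Pattern: delimiter/punctuation
Type: PUNCTUATION


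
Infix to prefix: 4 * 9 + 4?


left-to-right (same/higher precedence on left): tree is (+ (* 4 9) 4)
Prefix: + * 4 9 4


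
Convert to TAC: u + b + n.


Break into single-operator statements:
t1 = u + b
t2 = t1 + n


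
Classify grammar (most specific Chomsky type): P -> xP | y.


Right-linear: every RHS is a terminal or a terminal followed by one nonterminal
Classification: Type 3 (Regular)


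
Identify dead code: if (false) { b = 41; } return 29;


condition is constant false, so the whole block is unreachable
Dead: 'if (false) { b = 41; }'


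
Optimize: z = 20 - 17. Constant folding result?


20 - 17 = 3 at compile time
Optimized: z = 3


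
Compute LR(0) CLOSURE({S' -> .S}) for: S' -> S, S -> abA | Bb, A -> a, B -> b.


Start: S' -> .S
For each item with dot before a nonterminal B, add B -> .γ for every B-production
Closure: [S' -> .S, S -> .abA, S -> .Bb, B -> .b]


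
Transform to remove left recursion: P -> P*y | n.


Left-recursive alternatives: P*y; non-recursive: n
Introduce P': P -> nP', P' -> *yP' | ε


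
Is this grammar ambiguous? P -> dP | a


right-linear, alternatives start with distinct terminals 'd' vs 'a': unique leftmost derivation
Unambiguous


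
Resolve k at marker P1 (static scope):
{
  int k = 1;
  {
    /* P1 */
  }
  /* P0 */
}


P1's block does not declare k; resolves to the enclosing declaration at depth 0
k = 1


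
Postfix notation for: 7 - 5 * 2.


* has higher precedence, evaluate 5*2 first
Postfix: 7 5 2 * -


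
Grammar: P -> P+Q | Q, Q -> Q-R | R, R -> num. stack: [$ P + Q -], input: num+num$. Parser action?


no handle; shift 'num'
Action: shift


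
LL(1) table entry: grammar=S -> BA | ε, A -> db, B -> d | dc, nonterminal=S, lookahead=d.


For [S, d]: 'd' ∈ FIRST(BA)
Entry: S -> BA


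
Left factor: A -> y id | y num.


Common prefix: 'y'
Factored: A -> y A', A' -> id | num


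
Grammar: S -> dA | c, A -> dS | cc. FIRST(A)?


Per alternative of A: FIRST(dS) = {d}; FIRST(cc) = {c}
FIRST(A) = {c, d}


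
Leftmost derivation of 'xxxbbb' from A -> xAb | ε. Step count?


Derivation: A => xAb => xxAbb => xxxAbbb => xxxbbb
Steps: 4


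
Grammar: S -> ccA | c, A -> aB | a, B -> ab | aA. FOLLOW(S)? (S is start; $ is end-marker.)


$ ∈ FOLLOW(S). For each A -> αBβ: add FIRST(β)\{ε} to FOLLOW(B); if β nullable, add FOLLOW(A).
FOLLOW(S) = {$}


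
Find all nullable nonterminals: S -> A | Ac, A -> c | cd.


A nonterminal is nullable iff some alternative derives ε (directly, or every symbol in it is nullable)
Nullable: {}


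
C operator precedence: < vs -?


'-' is additive (level 9); '<' is relational (level 7)
Higher level binds tighter
'-' has higher precedence than '<'


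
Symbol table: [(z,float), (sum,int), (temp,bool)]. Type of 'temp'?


Lookup 'temp' → type bool


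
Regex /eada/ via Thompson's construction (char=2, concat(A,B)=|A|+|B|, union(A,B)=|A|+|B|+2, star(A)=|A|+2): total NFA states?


Syntax tree has 4 char leaf(s), 0 union(s), 0 star(s)
chars contribute 4×2 = 8; each union adds +2; each star adds +2
Total: 8 + 0 + 0 = 8 states


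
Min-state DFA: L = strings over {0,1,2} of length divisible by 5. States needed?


Track length mod 5: states 0..4, accept at 0
Minimal DFA: 5 states


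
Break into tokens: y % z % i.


Scan left to right, longest-match per lexeme
Tokens: ID(y), OP(%), ID(z), OP(%), ID(i)


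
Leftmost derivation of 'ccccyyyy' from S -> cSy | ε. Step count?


Derivation: S => cSy => ccSyy => cccSyyy => ccccSyyyy => ccccyyyy
Steps: 5


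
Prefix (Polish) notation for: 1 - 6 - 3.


left-to-right (same/higher precedence on left): tree is (- (- 1 6) 3)
Prefix: - - 1 6 3


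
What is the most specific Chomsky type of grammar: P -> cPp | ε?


Single nonterminal LHS, but c^n p^n is not regular
Classification: Type 2 (Context-Free)


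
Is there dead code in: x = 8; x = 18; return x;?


first assignment to x is overwritten before any read
Dead: 'x = 8'


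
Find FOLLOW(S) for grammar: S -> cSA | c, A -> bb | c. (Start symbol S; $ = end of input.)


$ ∈ FOLLOW(S). For each A -> αBβ: add FIRST(β)\{ε} to FOLLOW(B); if β nullable, add FOLLOW(A).
FOLLOW(S) = {$, b, c}


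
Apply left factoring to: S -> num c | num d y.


Common prefix: 'num'
Factored: S -> num S', S' -> c | d y


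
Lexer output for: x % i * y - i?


Scan left to right, longest-match per lexeme
Tokens: ID(x), OP(%), ID(i), OP(*), ID(y), OP(-), ID(i)


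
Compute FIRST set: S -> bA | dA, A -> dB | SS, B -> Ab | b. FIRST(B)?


Per alternative of B: FIRST(Ab) = {b, d}; FIRST(b) = {b}
FIRST(B) = {b, d}


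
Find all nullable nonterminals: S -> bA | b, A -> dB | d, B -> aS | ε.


A nonterminal is nullable iff some alternative derives ε (directly, or every symbol in it is nullable)
Nullable: {B}


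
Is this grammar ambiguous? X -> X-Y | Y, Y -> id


precedence layered via separate nonterminal Y: deterministic
Unambiguous


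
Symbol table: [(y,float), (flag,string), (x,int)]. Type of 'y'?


Lookup 'y' → type float


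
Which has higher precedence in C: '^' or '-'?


'-' is additive (level 9); '^' is bitwise XOR (level 4)
Higher level binds tighter
'-' has higher precedence than '^'


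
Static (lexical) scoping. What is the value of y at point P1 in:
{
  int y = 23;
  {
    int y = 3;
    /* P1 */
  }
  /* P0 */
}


y declared in the same block as P1
y = 3


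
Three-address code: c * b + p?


Break into single-operator statements:
t1 = c * b
t2 = t1 + p


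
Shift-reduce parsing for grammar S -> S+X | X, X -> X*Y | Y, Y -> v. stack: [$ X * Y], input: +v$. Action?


handle 'X*Y' on top
Action: reduce (X -> X*Y)


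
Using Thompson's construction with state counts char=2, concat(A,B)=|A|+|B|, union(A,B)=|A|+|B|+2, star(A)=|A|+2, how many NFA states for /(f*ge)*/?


Syntax tree has 3 char leaf(s), 0 union(s), 2 star(s)
chars contribute 3×2 = 6; each union adds +2; each star adds +2
Total: 6 + 0 + 4 = 10 states


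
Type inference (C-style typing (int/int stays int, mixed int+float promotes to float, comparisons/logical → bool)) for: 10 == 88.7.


Operand types: int == float
Rule: comparison yields bool
Result type: bool


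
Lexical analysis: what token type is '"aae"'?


Pattern: double-quoted sequence
Type: STRING_LITERAL


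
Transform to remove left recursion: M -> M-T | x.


Left-recursive alternatives: M-T; non-recursive: x
Introduce M': M -> xM', M' -> -TM' | ε


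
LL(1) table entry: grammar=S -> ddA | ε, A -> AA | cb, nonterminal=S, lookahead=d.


For [S, d]: 'd' ∈ FIRST(ddA)
Entry: S -> ddA


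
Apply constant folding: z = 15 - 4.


15 - 4 = 11 at compile time
Optimized: z = 11


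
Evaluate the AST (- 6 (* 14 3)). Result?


Evaluate inner: (* 14 3) = 42
Evaluate root: (- 6 42) = -36
Result: -36


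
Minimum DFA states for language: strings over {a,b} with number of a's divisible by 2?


Track (count of a) mod 2: states 0..1, accept at 0
Minimal DFA: 2 states


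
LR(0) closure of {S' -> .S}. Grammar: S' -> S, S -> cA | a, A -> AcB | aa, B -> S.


Start: S' -> .S
For each item with dot before a nonterminal B, add B -> .γ for every B-production
Closure: [S' -> .S, S -> .cA, S -> .a]


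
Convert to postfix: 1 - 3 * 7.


* has higher precedence, evaluate 3*7 first
Postfix: 1 3 7 * -


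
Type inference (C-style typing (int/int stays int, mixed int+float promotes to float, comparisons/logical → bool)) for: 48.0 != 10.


Operand types: float != int
Rule: comparison yields bool
Result type: bool


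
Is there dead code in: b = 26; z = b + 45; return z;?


b is read by z's definition; z is returned
No dead code


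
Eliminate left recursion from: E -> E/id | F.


Left-recursive alternatives: E/id; non-recursive: F
Introduce E': E -> FE', E' -> /idE' | ε


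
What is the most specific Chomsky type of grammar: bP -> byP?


LHS has context (more than one symbol) and |LHS| ≤ |RHS|
Classification: Type 1 (Context-Sensitive)


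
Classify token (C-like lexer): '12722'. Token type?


Pattern: digits only
Type: INTEGER_LITERAL


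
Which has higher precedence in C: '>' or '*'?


'*' is multiplicative (level 10); '>' is relational (level 7)
Higher level binds tighter
'*' has higher precedence than '>'


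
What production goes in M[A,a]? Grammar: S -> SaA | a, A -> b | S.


For [A, a]: 'a' ∈ FIRST(S)
Entry: A -> S


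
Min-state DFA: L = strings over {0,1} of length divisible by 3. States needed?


Track length mod 3: states 0..2, accept at 0
Minimal DFA: 3 states


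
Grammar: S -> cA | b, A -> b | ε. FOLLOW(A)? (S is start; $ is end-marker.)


$ ∈ FOLLOW(S). For each A -> αBβ: add FIRST(β)\{ε} to FOLLOW(B); if β nullable, add FOLLOW(A).
FOLLOW(A) = {$}


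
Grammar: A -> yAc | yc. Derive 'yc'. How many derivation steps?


Derivation: A => yc
Steps: 1


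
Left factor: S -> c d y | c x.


Common prefix: 'c'
Factored: S -> c S', S' -> d y | x


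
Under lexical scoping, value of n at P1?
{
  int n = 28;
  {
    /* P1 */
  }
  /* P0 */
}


P1's block does not declare n; resolves to the enclosing declaration at depth 0
n = 28


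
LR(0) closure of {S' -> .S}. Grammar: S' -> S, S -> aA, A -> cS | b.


Start: S' -> .S
For each item with dot before a nonterminal B, add B -> .γ for every B-production
Closure: [S' -> .S, S -> .aA]


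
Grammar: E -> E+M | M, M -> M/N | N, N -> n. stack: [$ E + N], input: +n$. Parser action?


'N' (not preceded by M/) is the handle for M -> N
Action: reduce (M -> N)


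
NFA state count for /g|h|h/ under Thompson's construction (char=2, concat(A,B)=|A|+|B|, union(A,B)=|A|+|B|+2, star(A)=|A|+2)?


Syntax tree has 3 char leaf(s), 2 union(s), 0 star(s)
chars contribute 3×2 = 6; each union adds +2; each star adds +2
Total: 6 + 4 + 0 = 10 states


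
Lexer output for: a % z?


Scan left to right, longest-match per lexeme
Tokens: ID(a), OP(%), ID(z)


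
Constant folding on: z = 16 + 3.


16 + 3 = 19 at compile time
Optimized: z = 19


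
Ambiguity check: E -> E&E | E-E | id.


'id&id-id' has two parse trees (no precedence encoded between & and -)
Ambiguous


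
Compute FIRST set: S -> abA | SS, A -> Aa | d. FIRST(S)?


Per alternative of S: FIRST(abA) = {a}; FIRST(SS) = {a}
FIRST(S) = {a}


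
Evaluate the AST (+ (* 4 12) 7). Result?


Evaluate inner: (* 4 12) = 48
Evaluate root: (+ 48 7) = 55
Result: 55


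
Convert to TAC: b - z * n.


Break into single-operator statements:
t1 = z * n
t2 = b - t1


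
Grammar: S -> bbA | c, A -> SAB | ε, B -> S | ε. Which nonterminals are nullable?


A nonterminal is nullable iff some alternative derives ε (directly, or every symbol in it is nullable)
Nullable: {A, B}


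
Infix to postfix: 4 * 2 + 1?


Left to right (same or higher precedence on left)
Postfix: 4 2 * 1 +


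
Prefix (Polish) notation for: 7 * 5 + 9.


left-to-right (same/higher precedence on left): tree is (+ (* 7 5) 9)
Prefix: + * 7 5 9


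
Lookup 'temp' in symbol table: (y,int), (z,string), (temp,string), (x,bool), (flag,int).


Lookup 'temp' → type string


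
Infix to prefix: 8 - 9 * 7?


'*' binds tighter: tree is (- 8 (* 9 7))
Prefix: - 8 * 9 7


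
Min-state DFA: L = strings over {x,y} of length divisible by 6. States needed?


Track length mod 6: states 0..5, accept at 0
Minimal DFA: 6 states


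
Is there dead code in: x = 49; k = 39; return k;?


x is assigned but never read
Dead: 'x = 49'


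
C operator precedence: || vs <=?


'<=' is relational (level 7); '||' is logical OR (level 1)
Higher level binds tighter
'<=' has higher precedence than '||'


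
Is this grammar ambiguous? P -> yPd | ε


balanced y^n…d^n: each string has a unique parse
Unambiguous


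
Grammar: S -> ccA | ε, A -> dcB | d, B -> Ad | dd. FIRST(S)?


Per alternative of S: FIRST(ccA) = {c}; FIRST(ε) = {ε}
FIRST(S) = {c, ε}


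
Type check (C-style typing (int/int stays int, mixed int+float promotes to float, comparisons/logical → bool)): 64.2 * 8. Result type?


Operand types: float * int
Rule: mixed int/float promotes to float; int/int stays int
Result type: float


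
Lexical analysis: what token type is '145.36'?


Pattern: digits with a decimal point
Type: FLOAT_LITERAL


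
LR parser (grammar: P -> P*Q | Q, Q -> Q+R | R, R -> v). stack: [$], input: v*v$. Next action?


no handle on stack; shift 'v'
Action: shift


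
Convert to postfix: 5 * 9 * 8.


Left to right (same or higher precedence on left)
Postfix: 5 9 * 8 *


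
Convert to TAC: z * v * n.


Break into single-operator statements:
t1 = z * v
t2 = t1 * n


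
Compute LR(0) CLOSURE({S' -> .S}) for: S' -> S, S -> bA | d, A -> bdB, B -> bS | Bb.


Start: S' -> .S
For each item with dot before a nonterminal B, add B -> .γ for every B-production
Closure: [S' -> .S, S -> .bA, S -> .d]


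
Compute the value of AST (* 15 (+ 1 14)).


Evaluate inner: (+ 1 14) = 15
Evaluate root: (* 15 15) = 225
Result: 225


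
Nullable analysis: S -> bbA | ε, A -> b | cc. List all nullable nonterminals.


A nonterminal is nullable iff some alternative derives ε (directly, or every symbol in it is nullable)
Nullable: {S}


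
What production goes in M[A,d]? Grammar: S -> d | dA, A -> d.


For [A, d]: 'd' ∈ FIRST(d)
Entry: A -> d


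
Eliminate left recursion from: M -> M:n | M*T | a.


Left-recursive alternatives: M:n, M*T; non-recursive: a
Introduce M': M -> aM', M' -> :nM' | *TM' | ε


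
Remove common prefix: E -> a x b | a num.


Common prefix: 'a'
Factored: E -> a E', E' -> x b | num


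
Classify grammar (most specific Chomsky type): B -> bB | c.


Right-linear: every RHS is a terminal or a terminal followed by one nonterminal
Classification: Type 3 (Regular)


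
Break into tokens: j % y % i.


Scan left to right, longest-match per lexeme
Tokens: ID(j), OP(%), ID(y), OP(%), ID(i)


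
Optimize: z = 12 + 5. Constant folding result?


12 + 5 = 17 at compile time
Optimized: z = 17


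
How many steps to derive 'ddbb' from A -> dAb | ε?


Derivation: A => dAb => ddAbb => ddbb
Steps: 3


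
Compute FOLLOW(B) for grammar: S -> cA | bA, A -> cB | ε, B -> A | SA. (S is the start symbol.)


$ ∈ FOLLOW(S). For each A -> αBβ: add FIRST(β)\{ε} to FOLLOW(B); if β nullable, add FOLLOW(A).
FOLLOW(B) = {$, c}


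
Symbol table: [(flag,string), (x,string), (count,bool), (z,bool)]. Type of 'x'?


Lookup 'x' → type string


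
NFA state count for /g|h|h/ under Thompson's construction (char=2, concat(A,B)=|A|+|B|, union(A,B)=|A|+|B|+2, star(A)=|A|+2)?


Syntax tree has 3 char leaf(s), 2 union(s), 0 star(s)
chars contribute 3×2 = 6; each union adds +2; each star adds +2
Total: 6 + 4 + 0 = 10 states


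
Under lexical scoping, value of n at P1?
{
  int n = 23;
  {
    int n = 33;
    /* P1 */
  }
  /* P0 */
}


n declared in the same block as P1
n = 33


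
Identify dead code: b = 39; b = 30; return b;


first assignment to b is overwritten before any read
Dead: 'b = 39'


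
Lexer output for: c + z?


Scan left to right, longest-match per lexeme
Tokens: ID(c), OP(+), ID(z)


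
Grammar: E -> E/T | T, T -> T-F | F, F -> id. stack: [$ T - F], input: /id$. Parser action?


handle 'T-F' on top
Action: reduce (T -> T-F)


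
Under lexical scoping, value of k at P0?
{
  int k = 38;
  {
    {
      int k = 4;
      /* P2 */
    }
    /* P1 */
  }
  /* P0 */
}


k declared in the same block as P0
k = 38


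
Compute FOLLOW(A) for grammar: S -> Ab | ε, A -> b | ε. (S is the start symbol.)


$ ∈ FOLLOW(S). For each A -> αBβ: add FIRST(β)\{ε} to FOLLOW(B); if β nullable, add FOLLOW(A).
FOLLOW(A) = {b}


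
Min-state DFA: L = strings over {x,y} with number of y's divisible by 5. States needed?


Track (count of y) mod 5: states 0..4, accept at 0
Minimal DFA: 5 states


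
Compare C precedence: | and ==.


'==' is equality (level 6); '|' is bitwise OR (level 3)
Higher level binds tighter
'==' has higher precedence than '|'


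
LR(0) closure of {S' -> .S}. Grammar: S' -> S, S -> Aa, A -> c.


Start: S' -> .S
For each item with dot before a nonterminal B, add B -> .γ for every B-production
Closure: [S' -> .S, S -> .Aa, A -> .c]


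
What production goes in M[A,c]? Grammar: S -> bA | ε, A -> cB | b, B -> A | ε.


For [A, c]: 'c' ∈ FIRST(cB)
Entry: A -> cB


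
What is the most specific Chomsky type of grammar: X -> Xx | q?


Left-linear: every RHS is a terminal or one nonterminal followed by a terminal
Classification: Type 3 (Regular)


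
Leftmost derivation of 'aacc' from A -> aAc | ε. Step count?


Derivation: A => aAc => aaAcc => aacc
Steps: 3


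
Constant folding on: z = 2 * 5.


2 * 5 = 10 at compile time
Optimized: z = 10


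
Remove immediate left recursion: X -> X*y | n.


Left-recursive alternatives: X*y; non-recursive: n
Introduce X': X -> nX', X' -> *yX' | ε


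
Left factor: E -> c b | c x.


Common prefix: 'c'
Factored: E -> c E', E' -> b | x


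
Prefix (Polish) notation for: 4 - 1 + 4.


left-to-right (same/higher precedence on left): tree is (+ (- 4 1) 4)
Prefix: + - 4 1 4


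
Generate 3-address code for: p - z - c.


Break into single-operator statements:
t1 = p - z
t2 = t1 - c


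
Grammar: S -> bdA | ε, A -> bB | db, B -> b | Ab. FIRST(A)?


Per alternative of A: FIRST(bB) = {b}; FIRST(db) = {d}
FIRST(A) = {b, d}


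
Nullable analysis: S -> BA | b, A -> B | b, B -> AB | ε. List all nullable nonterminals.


A nonterminal is nullable iff some alternative derives ε (directly, or every symbol in it is nullable)
Nullable: {A, B, S}


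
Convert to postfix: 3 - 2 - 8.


Left to right (same or higher precedence on left)
Postfix: 3 2 - 8 -


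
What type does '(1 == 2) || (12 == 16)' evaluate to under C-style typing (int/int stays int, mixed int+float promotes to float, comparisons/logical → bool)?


Operand types: bool || bool
Rule: logical operators take bool operands and yield bool
Result type: bool


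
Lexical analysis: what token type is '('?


Pattern: delimiter/punctuation
Type: PUNCTUATION


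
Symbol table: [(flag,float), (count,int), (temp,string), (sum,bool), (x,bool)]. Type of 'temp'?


Lookup 'temp' → type string


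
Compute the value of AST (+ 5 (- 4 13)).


Evaluate inner: (- 4 13) = -9
Evaluate root: (+ 5 -9) = -4
Result: -4


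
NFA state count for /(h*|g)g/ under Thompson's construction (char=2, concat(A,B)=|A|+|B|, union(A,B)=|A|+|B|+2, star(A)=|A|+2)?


Syntax tree has 3 char leaf(s), 1 union(s), 1 star(s)
chars contribute 3×2 = 6; each union adds +2; each star adds +2
Total: 6 + 2 + 2 = 10 states


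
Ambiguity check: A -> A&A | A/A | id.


'id&id/id' has two parse trees (no precedence encoded between & and /)
Ambiguous


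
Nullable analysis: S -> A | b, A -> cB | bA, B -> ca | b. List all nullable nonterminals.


A nonterminal is nullable iff some alternative derives ε (directly, or every symbol in it is nullable)
Nullable: {}


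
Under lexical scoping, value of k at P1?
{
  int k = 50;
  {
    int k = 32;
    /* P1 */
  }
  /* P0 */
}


k declared in the same block as P1
k = 32


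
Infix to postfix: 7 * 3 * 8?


Left to right (same or higher precedence on left)
Postfix: 7 3 * 8 *


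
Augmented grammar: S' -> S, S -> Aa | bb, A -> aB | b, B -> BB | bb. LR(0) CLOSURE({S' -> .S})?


Start: S' -> .S
For each item with dot before a nonterminal B, add B -> .γ for every B-production
Closure: [S' -> .S, S -> .Aa, S -> .bb, A -> .aB, A -> .b]


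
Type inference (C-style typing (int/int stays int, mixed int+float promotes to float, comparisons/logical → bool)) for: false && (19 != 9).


Operand types: bool && bool
Rule: logical operators take bool operands and yield bool
Result type: bool


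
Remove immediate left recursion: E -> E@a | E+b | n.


Left-recursive alternatives: E@a, E+b; non-recursive: n
Introduce E': E -> nE', E' -> @aE' | +bE' | ε


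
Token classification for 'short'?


Pattern: reserved word
Type: KEYWORD


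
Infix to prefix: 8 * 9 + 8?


left-to-right (same/higher precedence on left): tree is (+ (* 8 9) 8)
Prefix: + * 8 9 8


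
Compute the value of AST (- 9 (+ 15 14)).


Evaluate inner: (+ 15 14) = 29
Evaluate root: (- 9 29) = -20
Result: -20


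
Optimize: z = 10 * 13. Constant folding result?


10 * 13 = 130 at compile time
Optimized: z = 130


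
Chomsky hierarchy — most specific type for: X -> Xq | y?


Left-linear: every RHS is a terminal or one nonterminal followed by a terminal
Classification: Type 3 (Regular)


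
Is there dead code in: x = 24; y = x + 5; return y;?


x is read by y's definition; y is returned
No dead code


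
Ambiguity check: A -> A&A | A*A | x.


'x&x*x' has two parse trees (no precedence encoded between & and *)
Ambiguous


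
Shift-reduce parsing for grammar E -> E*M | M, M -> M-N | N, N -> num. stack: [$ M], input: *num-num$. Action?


lookahead ∉ {-} so M won't extend; reduce E -> M
Action: reduce (E -> M)


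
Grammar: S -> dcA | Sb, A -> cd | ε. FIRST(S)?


Per alternative of S: FIRST(dcA) = {d}; FIRST(Sb) = {d}
FIRST(S) = {d}


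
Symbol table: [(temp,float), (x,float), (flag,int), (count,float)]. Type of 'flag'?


Lookup 'flag' → type int


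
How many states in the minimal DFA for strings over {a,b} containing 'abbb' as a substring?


KMP-style automaton: 4 progress states + 1 absorbing accept = 5
Minimal DFA: 5 states


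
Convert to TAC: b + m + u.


Break into single-operator statements:
t1 = b + m
t2 = t1 + u


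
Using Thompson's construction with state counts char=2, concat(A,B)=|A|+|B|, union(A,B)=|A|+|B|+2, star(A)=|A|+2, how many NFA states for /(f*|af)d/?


Syntax tree has 4 char leaf(s), 1 union(s), 1 star(s)
chars contribute 4×2 = 8; each union adds +2; each star adds +2
Total: 8 + 2 + 2 = 12 states


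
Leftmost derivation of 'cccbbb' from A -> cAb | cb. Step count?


Derivation: A => cAb => ccAbb => cccbbb
Steps: 3


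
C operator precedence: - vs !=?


'-' is additive (level 9); '!=' is equality (level 6)
Higher level binds tighter
'-' has higher precedence than '!='


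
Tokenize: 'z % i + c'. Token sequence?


Scan left to right, longest-match per lexeme
Tokens: ID(z), OP(%), ID(i), OP(+), ID(c)


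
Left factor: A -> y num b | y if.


Common prefix: 'y'
Factored: A -> y A', A' -> num b | if


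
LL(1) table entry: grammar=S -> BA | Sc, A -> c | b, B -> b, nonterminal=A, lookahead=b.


For [A, b]: 'b' ∈ FIRST(b)
Entry: A -> b


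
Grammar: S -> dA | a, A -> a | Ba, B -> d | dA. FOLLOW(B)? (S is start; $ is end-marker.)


$ ∈ FOLLOW(S). For each A -> αBβ: add FIRST(β)\{ε} to FOLLOW(B); if β nullable, add FOLLOW(A).
FOLLOW(B) = {a}


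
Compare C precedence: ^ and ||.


'^' is bitwise XOR (level 4); '||' is logical OR (level 1)
Higher level binds tighter
'^' has higher precedence than '||'


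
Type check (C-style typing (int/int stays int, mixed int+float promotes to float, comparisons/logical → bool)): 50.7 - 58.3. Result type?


Operand types: float - float
Rule: mixed int/float promotes to float; int/int stays int
Result type: float


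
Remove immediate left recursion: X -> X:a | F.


Left-recursive alternatives: X:a; non-recursive: F
Introduce X': X -> FX', X' -> :aX' | ε


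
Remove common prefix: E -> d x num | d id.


Common prefix: 'd'
Factored: E -> d E', E' -> x num | id


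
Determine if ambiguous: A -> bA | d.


right-linear, alternatives start with distinct terminals 'b' vs 'd': unique leftmost derivation
Unambiguous


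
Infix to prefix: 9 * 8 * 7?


left-to-right (same/higher precedence on left): tree is (* (* 9 8) 7)
Prefix: * * 9 8 7


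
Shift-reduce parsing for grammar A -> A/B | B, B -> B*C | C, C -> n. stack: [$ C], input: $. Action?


'C' (not preceded by B*) is the handle for B -> C
Action: reduce (B -> C)


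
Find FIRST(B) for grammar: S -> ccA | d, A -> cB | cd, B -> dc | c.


Per alternative of B: FIRST(dc) = {d}; FIRST(c) = {c}
FIRST(B) = {c, d}


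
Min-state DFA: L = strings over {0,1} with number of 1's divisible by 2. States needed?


Track (count of 1) mod 2: states 0..1, accept at 0
Minimal DFA: 2 states


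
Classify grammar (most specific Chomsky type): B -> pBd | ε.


Single nonterminal LHS, but p^n d^n is not regular
Classification: Type 2 (Context-Free)


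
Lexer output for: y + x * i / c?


Scan left to right, longest-match per lexeme
Tokens: ID(y), OP(+), ID(x), OP(*), ID(i), OP(/), ID(c)


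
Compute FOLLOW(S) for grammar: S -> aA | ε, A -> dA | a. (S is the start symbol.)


$ ∈ FOLLOW(S). For each A -> αBβ: add FIRST(β)\{ε} to FOLLOW(B); if β nullable, add FOLLOW(A).
FOLLOW(S) = {$}


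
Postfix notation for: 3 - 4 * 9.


* has higher precedence, evaluate 4*9 first
Postfix: 3 4 9 * -


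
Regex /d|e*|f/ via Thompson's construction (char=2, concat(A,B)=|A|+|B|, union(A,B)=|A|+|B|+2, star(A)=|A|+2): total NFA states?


Syntax tree has 3 char leaf(s), 2 union(s), 1 star(s)
chars contribute 3×2 = 6; each union adds +2; each star adds +2
Total: 6 + 4 + 2 = 12 states


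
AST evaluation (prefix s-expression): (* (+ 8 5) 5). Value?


Evaluate inner: (+ 8 5) = 13
Evaluate root: (* 13 5) = 65
Result: 65


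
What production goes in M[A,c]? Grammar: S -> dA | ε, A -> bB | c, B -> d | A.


For [A, c]: 'c' ∈ FIRST(c)
Entry: A -> c


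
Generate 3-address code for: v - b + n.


Break into single-operator statements:
t1 = v - b
t2 = t1 + n


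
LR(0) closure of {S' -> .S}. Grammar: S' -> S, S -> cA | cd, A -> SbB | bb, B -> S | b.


Start: S' -> .S
For each item with dot before a nonterminal B, add B -> .γ for every B-production
Closure: [S' -> .S, S -> .cA, S -> .cd]


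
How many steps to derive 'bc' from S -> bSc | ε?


Derivation: S => bSc => bc
Steps: 2


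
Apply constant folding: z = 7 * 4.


7 * 4 = 28 at compile time
Optimized: z = 28


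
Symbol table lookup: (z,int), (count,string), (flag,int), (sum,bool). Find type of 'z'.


Lookup 'z' → type int


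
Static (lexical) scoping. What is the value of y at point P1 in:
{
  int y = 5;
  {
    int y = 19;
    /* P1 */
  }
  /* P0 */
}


y declared in the same block as P1
y = 19


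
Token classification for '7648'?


Pattern: digits only
Type: INTEGER_LITERAL


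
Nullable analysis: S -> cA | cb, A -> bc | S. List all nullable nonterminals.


A nonterminal is nullable iff some alternative derives ε (directly, or every symbol in it is nullable)
Nullable: {}


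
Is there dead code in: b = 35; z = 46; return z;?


b is assigned but never read
Dead: 'b = 35'


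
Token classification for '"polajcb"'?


Pattern: double-quoted sequence
Type: STRING_LITERAL


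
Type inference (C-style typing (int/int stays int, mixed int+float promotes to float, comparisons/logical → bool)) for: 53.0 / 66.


Operand types: float / int
Rule: mixed int/float promotes to float; int/int stays int
Result type: float


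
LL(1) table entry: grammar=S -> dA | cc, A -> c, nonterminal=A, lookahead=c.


For [A, c]: 'c' ∈ FIRST(c)
Entry: A -> c


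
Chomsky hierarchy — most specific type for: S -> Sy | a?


Left-linear: every RHS is a terminal or one nonterminal followed by a terminal
Classification: Type 3 (Regular)


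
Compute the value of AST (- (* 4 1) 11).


Evaluate inner: (* 4 1) = 4
Evaluate root: (- 4 11) = -7
Result: -7


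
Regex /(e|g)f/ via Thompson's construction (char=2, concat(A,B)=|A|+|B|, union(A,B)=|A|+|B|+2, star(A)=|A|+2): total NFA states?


Syntax tree has 3 char leaf(s), 1 union(s), 0 star(s)
chars contribute 3×2 = 6; each union adds +2; each star adds +2
Total: 6 + 2 + 0 = 8 states


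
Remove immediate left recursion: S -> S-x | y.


Left-recursive alternatives: S-x; non-recursive: y
Introduce S': S -> yS', S' -> -xS' | ε


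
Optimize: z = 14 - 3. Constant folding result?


14 - 3 = 11 at compile time
Optimized: z = 11


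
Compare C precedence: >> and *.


'*' is multiplicative (level 10); '>>' is shift (level 8)
Higher level binds tighter
'*' has higher precedence than '>>'


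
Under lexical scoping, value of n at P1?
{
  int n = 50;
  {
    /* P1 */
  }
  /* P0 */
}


P1's block does not declare n; resolves to the enclosing declaration at depth 0
n = 50


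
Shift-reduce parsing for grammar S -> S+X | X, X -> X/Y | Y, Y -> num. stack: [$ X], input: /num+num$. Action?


shift '/' to continue X -> X/Y
Action: shift


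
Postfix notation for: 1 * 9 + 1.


Left to right (same or higher precedence on left)
Postfix: 1 9 * 1 +


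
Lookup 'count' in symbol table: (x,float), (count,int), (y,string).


Lookup 'count' → type int


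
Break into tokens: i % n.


Scan left to right, longest-match per lexeme
Tokens: ID(i), OP(%), ID(n)


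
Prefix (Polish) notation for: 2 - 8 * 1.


'*' binds tighter: tree is (- 2 (* 8 1))
Prefix: - 2 * 8 1


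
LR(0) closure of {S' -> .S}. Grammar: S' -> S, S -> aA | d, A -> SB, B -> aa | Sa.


Start: S' -> .S
For each item with dot before a nonterminal B, add B -> .γ for every B-production
Closure: [S' -> .S, S -> .aA, S -> .d]


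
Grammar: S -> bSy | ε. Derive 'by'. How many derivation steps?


Derivation: S => bSy => by
Steps: 2


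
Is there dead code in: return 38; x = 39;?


statement follows a return and is unreachable
Dead: 'x = 39'


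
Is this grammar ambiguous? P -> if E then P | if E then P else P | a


dangling else: 'if E then if E then a else a' parses two ways
Ambiguous


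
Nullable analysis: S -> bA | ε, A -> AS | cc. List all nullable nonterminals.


A nonterminal is nullable iff some alternative derives ε (directly, or every symbol in it is nullable)
Nullable: {S}


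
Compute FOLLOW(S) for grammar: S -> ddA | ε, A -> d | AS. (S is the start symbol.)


$ ∈ FOLLOW(S). For each A -> αBβ: add FIRST(β)\{ε} to FOLLOW(B); if β nullable, add FOLLOW(A).
FOLLOW(S) = {$, d}


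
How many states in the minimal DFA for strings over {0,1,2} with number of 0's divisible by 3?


Track (count of 0) mod 3: states 0..2, accept at 0
Minimal DFA: 3 states


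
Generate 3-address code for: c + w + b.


Break into single-operator statements:
t1 = c + w
t2 = t1 + b


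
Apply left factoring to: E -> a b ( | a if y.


Common prefix: 'a'
Factored: E -> a E', E' -> b ( | if y


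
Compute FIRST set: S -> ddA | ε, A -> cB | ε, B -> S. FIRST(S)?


Per alternative of S: FIRST(ddA) = {d}; FIRST(ε) = {ε}
FIRST(S) = {d, ε}
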